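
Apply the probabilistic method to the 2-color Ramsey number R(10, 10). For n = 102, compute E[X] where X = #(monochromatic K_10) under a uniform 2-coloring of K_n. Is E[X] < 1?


E[X] = C(102, 10) · 2^{1 − 45} = 21300860967540 · 2^{−44} = 21300860967540/17592186044416.
As a reduced fraction: E[X] = 5325215241885/4398046511104 ≈ 1.210814.
Is E[X] < 1? NO.
Since E[X] ≥ 1, the first-moment bound is inconclusive at n = 102; it does NOT by itself certify R(10, 10) > 102.

E[X] = 5325215241885/4398046511104 ≈ 1.210814; E[X] ≥ 1; first-moment method inconclusive here.


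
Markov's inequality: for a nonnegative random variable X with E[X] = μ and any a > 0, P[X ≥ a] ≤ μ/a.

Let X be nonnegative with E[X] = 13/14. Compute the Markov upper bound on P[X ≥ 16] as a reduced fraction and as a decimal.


μ = E[X] = 13/14, a = 16.
Markov: P[X ≥ 16] ≤ μ/a = (13/14)/16 = 13/224.
Numerically: ≈ 0.05804.
(Since a = 16 > μ = 0.92857, the bound 13/224 is < 1 and informative.)

P[X ≥ 16] ≤ 13/224 ≈ 0.05804.


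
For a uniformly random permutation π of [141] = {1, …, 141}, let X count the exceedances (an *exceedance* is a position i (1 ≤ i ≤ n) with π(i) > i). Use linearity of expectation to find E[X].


Write X = Σ_{i=1}^{141} X_i, where X_i = 1_{π(i) > i}.
For each fixed i, π(i) is uniform over {1, …, 141} (marginal of a uniform permutation), so P[π(i) > i] = (n − i)/n. Summing: Σ_{i=1}^{141} (n − i)/n = (0 + 1 + … + 140)/141 = 141(141 − 1)/(2·141) = (141 − 1)/2.
Hence E[X] = Σ_{i=1}^{141} (141 − i)/141 = 70 ≈ 70.000000.

E[X] = 70 = 70.000000.


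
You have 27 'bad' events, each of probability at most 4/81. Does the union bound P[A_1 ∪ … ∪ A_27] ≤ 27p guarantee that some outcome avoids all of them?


Union bound: P[∪_{i=1}^{27} A_i] ≤ Σ_i P[A_i] ≤ 27·p = 27·(4/81) = 4/3.
Numerically: 4/3 ≈ 1.3333.
Is 4/3 < 1? NO.
Since the bound 4/3 is ≥ 1, the union bound is uninformative here; it does NOT by itself certify existence.

27·p = 4/3 ≈ 1.3333; existence NOT certified by the union bound.


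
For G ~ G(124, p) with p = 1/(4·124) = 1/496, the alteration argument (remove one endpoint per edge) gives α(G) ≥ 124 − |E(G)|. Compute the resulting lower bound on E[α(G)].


E[|E(G)|] = C(124, 2)·p = 7626 · (1/496) = 123/8.
E[α(G)] ≥ n − E[|E(G)|] = 124 − 123/8 = 869/8.
Numerically: ≈ 108.625.
(This is only a lower bound; the true E[α(G)] may be larger.)

E[α(G)] ≥ 869/8 ≈ 108.625.


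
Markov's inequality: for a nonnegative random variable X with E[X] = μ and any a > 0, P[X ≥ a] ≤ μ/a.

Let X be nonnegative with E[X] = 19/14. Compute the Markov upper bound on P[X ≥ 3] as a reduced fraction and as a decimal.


μ = E[X] = 19/14, a = 3.
Markov: P[X ≥ 3] ≤ μ/a = (19/14)/3 = 19/42.
Numerically: ≈ 0.45238.
(Since a = 3 > μ = 1.35714, the bound 19/42 is < 1 and informative.)

P[X ≥ 3] ≤ 19/42 ≈ 0.45238.


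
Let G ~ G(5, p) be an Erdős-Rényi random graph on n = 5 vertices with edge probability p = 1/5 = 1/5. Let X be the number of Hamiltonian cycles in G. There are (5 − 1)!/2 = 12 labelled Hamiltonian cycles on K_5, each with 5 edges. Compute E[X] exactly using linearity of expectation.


K_5 has (5 − 1)!/2 = 12 labelled Hamiltonian cycles.
For each such Hamiltonian cycle H, let X_H = 1 if all 5 edges of H are present in G. Then P[X_H = 1] = p^{5} = (1/5)^{5} = 1/3125.
By linearity of expectation: E[X] = Σ_H E[X_H] = 12 · p^{5} = 12 · 1/3125 = 12/3125.
Numerically: E[X] ≈ 0.00384.

E[X] = 12 · (1/5)^{5} = 12/3125 ≈ 0.00384.


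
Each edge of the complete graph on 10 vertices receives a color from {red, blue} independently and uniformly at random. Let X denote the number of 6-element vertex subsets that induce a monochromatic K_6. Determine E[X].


Let X = Σ_S X_S over the C(10, 6) = 210 subsets S of size 6, where X_S = 1 if the K_6 on S is monochromatic.
For a fixed S, the K_6 on S has C(6, 2) = 15 edges. P[all 15 edges red] = (1/2)^15, and likewise for blue, so P[monochromatic] = 2·(1/2)^15 = 2^{1 − 15} = 1/16384.
By linearity: E[X] = C(10, 6) · 2^{1 − 15} = 210 · 1/16384 = 105/8192.
Numerically: E[X] ≈ 0.012817.

E[X] = C(10,6)·2^(1−C(6,2)) = 105/8192 ≈ 0.012817.


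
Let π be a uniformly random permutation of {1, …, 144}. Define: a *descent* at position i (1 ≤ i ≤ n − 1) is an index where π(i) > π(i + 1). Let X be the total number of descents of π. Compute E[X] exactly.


Write X = Σ X_I over i = 1, …, 143, with X_I the indicator of one descent.
There are 143 indicators.
For each fixed i, the pair (π(i), π(i+1)) is a uniformly random ordered pair of distinct values from {1, …, 144}; by symmetry P[π(i) > π(i+1)] = 1/2.
By linearity: E[X] = 143 · (1/2) = (144 − 1) · (1/2) = 143/2 ≈ 71.500000.

E[X] = 143/2 = 71.500000.


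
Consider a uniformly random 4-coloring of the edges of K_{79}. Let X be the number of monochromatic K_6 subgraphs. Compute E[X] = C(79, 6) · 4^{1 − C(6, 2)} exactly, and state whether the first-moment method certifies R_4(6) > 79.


E[X] = C(79, 6) · 4^{1 − 15} = 277962685 · 4^{−14} = 277962685/268435456.
As a reduced fraction: E[X] = 277962685/268435456 ≈ 1.0355.
Is E[X] < 1? NO.
Since E[X] ≥ 1, the first-moment bound is inconclusive at n = 79; it does NOT by itself certify R_4(6) > 79.

E[X] = 277962685/268435456 ≈ 1.0355; E[X] ≥ 1; first-moment method inconclusive here.


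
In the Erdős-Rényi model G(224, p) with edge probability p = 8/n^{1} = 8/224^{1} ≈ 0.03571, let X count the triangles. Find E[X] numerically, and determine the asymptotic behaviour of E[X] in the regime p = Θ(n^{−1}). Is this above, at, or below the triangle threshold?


Number of potential triangles: C(224, 3) = 1848224.
Each occurs with probability p³ ≈ (0.03571)³ ≈ 4.555394e-05.
By linearity: E[X] = C(224, 3)·p³ ≈ 1848224 · 4.555394e-05 ≈ 84.1939.
Here α = 1, so p = 8/n is exactly at the triangle threshold p ~ 1/n. Asymptotically E[X] → c³/6 = 8³/6 = 256/3 ≈ 85.3333, a bounded constant. In this regime the triangle count is asymptotically Poisson(c³/6).

E[X] ≈ 84.1939; in regime p = Θ(1/n^{1}) E[X] stays bounded (at the triangle threshold p ~ 1/n).


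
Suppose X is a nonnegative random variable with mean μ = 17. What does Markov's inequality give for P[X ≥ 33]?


μ = E[X] = 17, a = 33.
Markov: P[X ≥ 33] ≤ μ/a = (17)/33 = 17/33.
Numerically: ≈ 0.51515.
(Since a = 33 > μ = 17.00000, the bound 17/33 is < 1 and informative.)

P[X ≥ 33] ≤ 17/33 ≈ 0.51515.


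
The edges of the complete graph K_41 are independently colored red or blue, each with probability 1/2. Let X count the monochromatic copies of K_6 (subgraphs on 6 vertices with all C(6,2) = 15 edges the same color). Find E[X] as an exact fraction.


Let X = Σ_S X_S over the C(41, 6) = 4496388 subsets S of size 6, where X_S = 1 if the K_6 on S is monochromatic.
For a fixed S, the K_6 on S has C(6, 2) = 15 edges. P[all 15 edges red] = (1/2)^15, and likewise for blue, so P[monochromatic] = 2·(1/2)^15 = 2^{1 − 15} = 1/16384.
By linearity of expectation: E[X] = C(41, 6) · 2^{1 − 15} = 4496388 · 1/16384 = 1124097/4096.
Numerically: E[X] ≈ 274.438.

E[X] = C(41,6)·2^(1−C(6,2)) = 1124097/4096 ≈ 274.438.


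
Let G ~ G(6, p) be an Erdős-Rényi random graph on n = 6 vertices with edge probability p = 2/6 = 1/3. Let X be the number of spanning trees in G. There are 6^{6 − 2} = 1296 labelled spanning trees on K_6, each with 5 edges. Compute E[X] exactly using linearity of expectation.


K_6 has 6^{6 − 2} = 1296 labelled spanning trees.
For each such spanning tree H, let X_H = 1 if all 5 edges of H are present in G. Then P[X_H = 1] = p^{5} = (1/3)^{5} = 1/243.
Summing the indicators: E[X] = Σ_H E[X_H] = 1296 · p^{5} = 1296 · 1/243 = 16/3.
Numerically: E[X] ≈ 5.33.

E[X] = 1296 · (1/3)^{5} = 16/3 ≈ 5.33.


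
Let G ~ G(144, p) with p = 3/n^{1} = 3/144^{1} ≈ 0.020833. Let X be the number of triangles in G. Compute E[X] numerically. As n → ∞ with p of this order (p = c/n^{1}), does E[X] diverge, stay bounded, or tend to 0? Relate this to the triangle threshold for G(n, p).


Number of potential triangles: C(144, 3) = 487344.
Each occurs with probability p³ ≈ (0.020833)³ ≈ 9.0422454e-06.
By linearity: E[X] = C(144, 3)·p³ ≈ 487344 · 9.0422454e-06 ≈ 4.40668.
Here α = 1, so p = 3/n is exactly at the triangle threshold p ~ 1/n. Asymptotically E[X] → c³/6 = 3³/6 = 9/2 ≈ 4.50000, a bounded constant. In this regime the triangle count is asymptotically Poisson(c³/6).

E[X] ≈ 4.40668; in regime p = Θ(1/n^{1}) E[X] stays bounded (at the triangle threshold p ~ 1/n).


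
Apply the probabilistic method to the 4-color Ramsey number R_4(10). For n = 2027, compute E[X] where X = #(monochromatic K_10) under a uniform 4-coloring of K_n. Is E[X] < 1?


E[X] = C(2027, 10) · 4^{1 − 45} = 315586117401470604332341335 · 4^{−44} = 315586117401470604332341335/309485009821345068724781056.
As a reduced fraction: E[X] = 315586117401470604332341335/309485009821345068724781056 ≈ 1.0197.
Is E[X] < 1? NO.
Since E[X] ≥ 1, the first-moment bound is inconclusive at n = 2027; it does NOT by itself certify R_4(10) > 2027.

E[X] = 315586117401470604332341335/309485009821345068724781056 ≈ 1.0197; E[X] ≥ 1; first-moment method inconclusive here.


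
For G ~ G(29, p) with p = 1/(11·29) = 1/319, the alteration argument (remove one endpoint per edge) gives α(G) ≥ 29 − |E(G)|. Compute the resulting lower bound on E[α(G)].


E[|E(G)|] = C(29, 2)·p = 406 · (1/319) = 14/11.
E[α(G)] ≥ n − E[|E(G)|] = 29 − 14/11 = 305/11.
Numerically: ≈ 27.72727.
(This is only a lower bound; the true E[α(G)] may be larger.)

E[α(G)] ≥ 305/11 ≈ 27.72727.


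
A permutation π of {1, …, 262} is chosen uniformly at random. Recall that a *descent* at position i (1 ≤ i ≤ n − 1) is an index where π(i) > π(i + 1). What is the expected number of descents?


Write X = Σ X_I over i = 1, …, 261, with X_I the indicator of one descent.
There are 261 indicators.
For each fixed i, the pair (π(i), π(i+1)) is a uniformly random ordered pair of distinct values from {1, …, 262}; by symmetry P[π(i) > π(i+1)] = 1/2.
By linearity: E[X] = 261 · (1/2) = (262 − 1) · (1/2) = 261/2 ≈ 130.500.

E[X] = 261/2 = 130.500.


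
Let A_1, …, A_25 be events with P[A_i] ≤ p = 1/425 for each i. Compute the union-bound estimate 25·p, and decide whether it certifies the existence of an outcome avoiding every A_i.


Union bound: P[∪_{i=1}^{25} A_i] ≤ Σ_i P[A_i] ≤ 25·p = 25·(1/425) = 1/17.
Numerically: 1/17 ≈ 0.0588235.
Is 1/17 < 1? YES.
Since P[∪ A_i] ≤ 1/17 < 1, the complement has P[∩ A_i^c] ≥ 1 − 1/17 = 16/17 > 0, so some outcome avoids every A_i.

25·p = 1/17 ≈ 0.0588235; existence CERTIFIED by the union bound.


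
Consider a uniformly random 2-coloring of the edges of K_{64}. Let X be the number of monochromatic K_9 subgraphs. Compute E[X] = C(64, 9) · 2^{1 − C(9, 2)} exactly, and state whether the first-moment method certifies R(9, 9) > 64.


E[X] = C(64, 9) · 2^{1 − 36} = 27540584512 · 2^{−35} = 27540584512/34359738368.
As a reduced fraction: E[X] = 430321633/536870912 ≈ 0.801537.
Is E[X] < 1? YES.
Since E[X] < 1, there exists a 2-coloring of K_{64} with no monochromatic K_9; hence R(9, 9) > 64.

E[X] = 430321633/536870912 ≈ 0.801537; E[X] < 1, so R(9, 9) > 64.


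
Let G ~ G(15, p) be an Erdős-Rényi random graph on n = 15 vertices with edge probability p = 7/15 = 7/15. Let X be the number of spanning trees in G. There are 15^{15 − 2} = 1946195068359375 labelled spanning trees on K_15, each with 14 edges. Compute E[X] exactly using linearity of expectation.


K_15 has 15^{15 − 2} = 1946195068359375 labelled spanning trees.
For each such spanning tree H, let X_H = 1 if all 14 edges of H are present in G. Then P[X_H = 1] = p^{14} = (7/15)^{14} = 678223072849/29192926025390625.
By linearity: E[X] = Σ_H E[X_H] = 1946195068359375 · p^{14} = 1946195068359375 · 678223072849/29192926025390625 = 678223072849/15.
Numerically: E[X] ≈ 4.52149e+10.

E[X] = 1946195068359375 · (7/15)^{14} = 678223072849/15 ≈ 4.52149e+10.


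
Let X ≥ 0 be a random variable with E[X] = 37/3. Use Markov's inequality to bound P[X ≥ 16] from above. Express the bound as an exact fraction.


μ = E[X] = 37/3, a = 16.
Markov: P[X ≥ 16] ≤ μ/a = (37/3)/16 = 37/48.
Numerically: ≈ 0.771.
(Since a = 16 > μ = 12.333, the bound 37/48 is < 1 and informative.)

P[X ≥ 16] ≤ 37/48 ≈ 0.771.


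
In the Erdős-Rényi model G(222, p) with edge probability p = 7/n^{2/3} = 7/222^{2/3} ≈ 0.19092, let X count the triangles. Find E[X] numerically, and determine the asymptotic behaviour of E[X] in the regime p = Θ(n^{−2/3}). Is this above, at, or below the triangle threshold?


Number of potential triangles: C(222, 3) = 1798940.
Each occurs with probability p³ ≈ (0.19092)³ ≈ 6.9596624e-03.
By linearity: E[X] = C(222, 3)·p³ ≈ 1798940 · 6.9596624e-03 ≈ 12520.01502.
Since α = 2/3 < 1, p = c/n^{2/3} ≫ 1/n is above the triangle threshold p ~ 1/n. Asymptotically E[X] ~ (c³/6)·n^{3(1−α)} = (7³/6)·n^{1} → ∞; triangles are abundant w.h.p.

E[X] ≈ 12520.01502; in regime p = Θ(1/n^{2/3}) E[X] diverges (above the triangle threshold p ~ 1/n).


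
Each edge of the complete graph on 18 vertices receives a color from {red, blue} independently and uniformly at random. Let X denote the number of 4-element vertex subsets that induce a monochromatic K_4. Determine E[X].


Let X = Σ_S X_S over the C(18, 4) = 3060 subsets S of size 4, where X_S = 1 if the K_4 on S is monochromatic.
For a fixed S, the K_4 on S has C(4, 2) = 6 edges. P[all 6 edges red] = (1/2)^6, and likewise for blue, so P[monochromatic] = 2·(1/2)^6 = 2^{1 − 6} = 1/32.
By linearity of expectation: E[X] = C(18, 4) · 2^{1 − 6} = 3060 · 1/32 = 765/8.
Numerically: E[X] ≈ 95.6250.

E[X] = C(18,4)·2^(1−C(4,2)) = 765/8 ≈ 95.6250.


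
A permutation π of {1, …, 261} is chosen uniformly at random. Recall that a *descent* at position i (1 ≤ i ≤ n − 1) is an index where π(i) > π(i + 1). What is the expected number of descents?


Write X = Σ X_I over i = 1, …, 260, with X_I the indicator of one descent.
There are 260 indicators.
For each fixed i, the pair (π(i), π(i+1)) is a uniformly random ordered pair of distinct values from {1, …, 261}; by symmetry P[π(i) > π(i+1)] = 1/2.
By linearity: E[X] = 260 · (1/2) = (261 − 1) · (1/2) = 130 ≈ 130.000000.

E[X] = 130 = 130.000000.


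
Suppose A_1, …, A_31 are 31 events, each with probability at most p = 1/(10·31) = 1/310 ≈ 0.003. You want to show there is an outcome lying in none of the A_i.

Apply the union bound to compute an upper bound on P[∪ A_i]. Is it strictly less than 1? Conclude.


Union bound: P[∪_{i=1}^{31} A_i] ≤ Σ_i P[A_i] ≤ 31·p = 31·(1/310) = 1/10.
Numerically: 1/10 ≈ 0.100.
Is 1/10 < 1? YES.
Since P[∪ A_i] ≤ 1/10 < 1, the complement has P[∩ A_i^c] ≥ 1 − 1/10 = 9/10 > 0, so some outcome avoids every A_i.

31·p = 1/10 ≈ 0.100; existence CERTIFIED by the union bound.


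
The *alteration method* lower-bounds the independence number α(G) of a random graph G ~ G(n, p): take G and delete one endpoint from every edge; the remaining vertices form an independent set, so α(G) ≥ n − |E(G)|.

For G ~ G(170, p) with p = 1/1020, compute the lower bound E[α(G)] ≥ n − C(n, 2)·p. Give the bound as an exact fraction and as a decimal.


E[|E(G)|] = C(170, 2)·p = 14365 · (1/1020) = 169/12.
E[α(G)] ≥ n − E[|E(G)|] = 170 − 169/12 = 1871/12.
Numerically: ≈ 155.916667.
(This is only a lower bound; the true E[α(G)] may be larger.)

E[α(G)] ≥ 1871/12 ≈ 155.916667.


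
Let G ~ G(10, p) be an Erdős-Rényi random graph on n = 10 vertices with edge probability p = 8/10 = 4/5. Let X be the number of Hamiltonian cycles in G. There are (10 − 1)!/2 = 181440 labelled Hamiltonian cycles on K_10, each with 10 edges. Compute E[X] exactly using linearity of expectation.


K_10 has (10 − 1)!/2 = 181440 labelled Hamiltonian cycles.
For each such Hamiltonian cycle H, let X_H = 1 if all 10 edges of H are present in G. Then P[X_H = 1] = p^{10} = (4/5)^{10} = 1048576/9765625.
Summing the indicators: E[X] = Σ_H E[X_H] = 181440 · p^{10} = 181440 · 1048576/9765625 = 38050725888/1953125.
Numerically: E[X] ≈ 19482.

E[X] = 181440 · (4/5)^{10} = 38050725888/1953125 ≈ 19482.


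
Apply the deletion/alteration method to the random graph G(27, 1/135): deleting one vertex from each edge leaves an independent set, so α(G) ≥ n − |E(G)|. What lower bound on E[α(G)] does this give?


E[|E(G)|] = C(27, 2)·p = 351 · (1/135) = 13/5.
E[α(G)] ≥ n − E[|E(G)|] = 27 − 13/5 = 122/5.
Numerically: ≈ 24.400.
(This is only a lower bound; the true E[α(G)] may be larger.)

E[α(G)] ≥ 122/5 ≈ 24.400.


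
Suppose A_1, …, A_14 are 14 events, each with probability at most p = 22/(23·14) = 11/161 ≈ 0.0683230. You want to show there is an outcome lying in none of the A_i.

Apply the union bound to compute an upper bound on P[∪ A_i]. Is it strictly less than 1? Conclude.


Union bound: P[∪_{i=1}^{14} A_i] ≤ Σ_i P[A_i] ≤ 14·p = 14·(11/161) = 22/23.
Numerically: 22/23 ≈ 0.9565217.
Is 22/23 < 1? YES.
Since P[∪ A_i] ≤ 22/23 < 1, the complement has P[∩ A_i^c] ≥ 1 − 22/23 = 1/23 > 0, so some outcome avoids every A_i.

14·p = 22/23 ≈ 0.9565217; existence CERTIFIED by the union bound.


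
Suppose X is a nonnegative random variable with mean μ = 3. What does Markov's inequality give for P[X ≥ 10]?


μ = E[X] = 3, a = 10.
Markov: P[X ≥ 10] ≤ μ/a = (3)/10 = 3/10.
Numerically: ≈ 0.300.
(Since a = 10 > μ = 3.000, the bound 3/10 is < 1 and informative.)

P[X ≥ 10] ≤ 3/10 ≈ 0.300.


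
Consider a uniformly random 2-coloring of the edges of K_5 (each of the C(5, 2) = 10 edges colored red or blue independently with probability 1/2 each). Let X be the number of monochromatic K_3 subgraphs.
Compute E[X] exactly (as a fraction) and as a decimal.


Let X = Σ_S X_S over the C(5, 3) = 10 subsets S of size 3, where X_S = 1 if the K_3 on S is monochromatic.
For a fixed S, the K_3 on S has C(3, 2) = 3 edges. P[all 3 edges red] = (1/2)^3, and likewise for blue, so P[monochromatic] = 2·(1/2)^3 = 2^{1 − 3} = 1/4.
By linearity of expectation: E[X] = C(5, 3) · 2^{1 − 3} = 10 · 1/4 = 5/2.
Numerically: E[X] ≈ 2.50000.

E[X] = C(5,3)·2^(1−C(3,2)) = 5/2 ≈ 2.50000.


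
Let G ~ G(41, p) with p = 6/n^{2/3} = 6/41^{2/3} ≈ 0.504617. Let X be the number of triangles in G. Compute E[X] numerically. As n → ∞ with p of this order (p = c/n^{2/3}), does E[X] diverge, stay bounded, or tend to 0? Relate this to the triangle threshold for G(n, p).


Number of potential triangles: C(41, 3) = 10660.
Each occurs with probability p³ ≈ (0.504617)³ ≈ 1.28494943e-01.
By linearity: E[X] = C(41, 3)·p³ ≈ 10660 · 1.28494943e-01 ≈ 1369.756098.
Since α = 2/3 < 1, p = c/n^{2/3} ≫ 1/n is above the triangle threshold p ~ 1/n. Asymptotically E[X] ~ (c³/6)·n^{3(1−α)} = (6³/6)·n^{1} → ∞; triangles are abundant w.h.p.

E[X] ≈ 1369.756098; in regime p = Θ(1/n^{2/3}) E[X] diverges (above the triangle threshold p ~ 1/n).


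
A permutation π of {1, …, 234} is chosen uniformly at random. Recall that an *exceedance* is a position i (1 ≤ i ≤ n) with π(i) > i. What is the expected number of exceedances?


Write X = Σ_{i=1}^{234} X_i, where X_i = 1_{π(i) > i}.
For each fixed i, π(i) is uniform over {1, …, 234} (marginal of a uniform permutation), so P[π(i) > i] = (n − i)/n. Summing: Σ_{i=1}^{234} (n − i)/n = (0 + 1 + … + 233)/234 = 234(234 − 1)/(2·234) = (234 − 1)/2.
Hence E[X] = Σ_{i=1}^{234} (234 − i)/234 = 233/2 ≈ 116.50000.

E[X] = 233/2 = 116.50000.


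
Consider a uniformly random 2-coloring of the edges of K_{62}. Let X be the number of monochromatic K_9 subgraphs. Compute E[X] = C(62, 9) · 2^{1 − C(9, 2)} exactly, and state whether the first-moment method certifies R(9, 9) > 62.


E[X] = C(62, 9) · 2^{1 − 36} = 20286591270 · 2^{−35} = 20286591270/34359738368.
As a reduced fraction: E[X] = 10143295635/17179869184 ≈ 0.5904175.
Is E[X] < 1? YES.
Since E[X] < 1, there exists a 2-coloring of K_{62} with no monochromatic K_9; hence R(9, 9) > 62.

E[X] = 10143295635/17179869184 ≈ 0.5904175; E[X] < 1, so R(9, 9) > 62.


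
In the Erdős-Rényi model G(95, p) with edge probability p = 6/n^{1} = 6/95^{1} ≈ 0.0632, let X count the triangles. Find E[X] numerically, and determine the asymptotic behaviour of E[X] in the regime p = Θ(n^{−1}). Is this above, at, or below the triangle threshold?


Number of potential triangles: C(95, 3) = 138415.
Each occurs with probability p³ ≈ (0.0632)³ ≈ 2.51932e-04.
By linearity: E[X] = C(95, 3)·p³ ≈ 138415 · 2.51932e-04 ≈ 34.871.
Here α = 1, so p = 6/n is exactly at the triangle threshold p ~ 1/n. Asymptotically E[X] → c³/6 = 6³/6 = 36 ≈ 36.000, a bounded constant. In this regime the triangle count is asymptotically Poisson(c³/6).

E[X] ≈ 34.871; in regime p = Θ(1/n^{1}) E[X] stays bounded (at the triangle threshold p ~ 1/n).


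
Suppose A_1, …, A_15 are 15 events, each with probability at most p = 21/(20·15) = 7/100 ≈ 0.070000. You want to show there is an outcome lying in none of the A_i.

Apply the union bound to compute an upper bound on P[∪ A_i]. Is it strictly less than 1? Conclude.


Union bound: P[∪_{i=1}^{15} A_i] ≤ Σ_i P[A_i] ≤ 15·p = 15·(7/100) = 21/20.
Numerically: 21/20 ≈ 1.050000.
Is 21/20 < 1? NO.
Since the bound 21/20 is ≥ 1, the union bound is uninformative here; it does NOT by itself certify existence.

15·p = 21/20 ≈ 1.050000; existence NOT certified by the union bound.


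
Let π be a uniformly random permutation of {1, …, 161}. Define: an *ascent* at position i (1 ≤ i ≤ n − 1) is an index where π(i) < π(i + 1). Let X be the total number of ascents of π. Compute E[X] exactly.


Write X = Σ X_I over i = 1, …, 160, with X_I the indicator of one ascent.
There are 160 indicators.
For each fixed i, the pair (π(i), π(i+1)) is a uniformly random ordered pair of distinct values from {1, …, 161}; by symmetry P[π(i) < π(i+1)] = 1/2.
By linearity: E[X] = 160 · (1/2) = (161 − 1) · (1/2) = 80 ≈ 80.00000.

E[X] = 80 = 80.00000.


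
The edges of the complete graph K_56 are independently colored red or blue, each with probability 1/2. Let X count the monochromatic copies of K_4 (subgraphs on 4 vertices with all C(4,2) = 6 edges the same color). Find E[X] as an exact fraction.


Let X = Σ_S X_S over the C(56, 4) = 367290 subsets S of size 4, where X_S = 1 if the K_4 on S is monochromatic.
For a fixed S, the K_4 on S has C(4, 2) = 6 edges. P[all 6 edges red] = (1/2)^6, and likewise for blue, so P[monochromatic] = 2·(1/2)^6 = 2^{1 − 6} = 1/32.
Summing: E[X] = C(56, 4) · 2^{1 − 6} = 367290 · 1/32 = 183645/16.
Numerically: E[X] ≈ 11477.812500.

E[X] = C(56,4)·2^(1−C(4,2)) = 183645/16 ≈ 11477.812500.


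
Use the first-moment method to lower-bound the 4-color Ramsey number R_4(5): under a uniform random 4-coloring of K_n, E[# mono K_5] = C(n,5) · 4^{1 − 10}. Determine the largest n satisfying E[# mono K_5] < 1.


We need C(n, 5) · 4^{1 − 10} < 1, i.e. C(n, 5) < 4^{10 − 1} = 262144.
Check values of n near the boundary:
  n = 29: C(29, 5) = 118755; 118755 < 262144? YES
  n = 30: C(30, 5) = 142506; 142506 < 262144? YES
  n = 31: C(31, 5) = 169911; 169911 < 262144? YES
  n = 32: C(32, 5) = 201376; 201376 < 262144? YES
  n = 33: C(33, 5) = 237336; 237336 < 262144? YES
  n = 34: C(34, 5) = 278256; 278256 < 262144? NO
  n = 35: C(35, 5) = 324632; 324632 < 262144? NO
  n = 36: C(36, 5) = 376992; 376992 < 262144? NO
The largest n with C(n, 5) < 262144 is n = 33 (where E[X] = 29667/32768 ≈ 0.90536). Hence R_4(5) > 33, i.e. R_4(5) ≥ 34.

Largest n = 33; hence R_4(5) > 33.


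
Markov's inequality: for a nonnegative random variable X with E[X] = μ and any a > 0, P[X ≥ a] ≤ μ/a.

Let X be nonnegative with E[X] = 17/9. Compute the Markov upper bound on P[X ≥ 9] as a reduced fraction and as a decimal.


μ = E[X] = 17/9, a = 9.
Markov: P[X ≥ 9] ≤ μ/a = (17/9)/9 = 17/81.
Numerically: ≈ 0.20988.
(Since a = 9 > μ = 1.88889, the bound 17/81 is < 1 and informative.)

P[X ≥ 9] ≤ 17/81 ≈ 0.20988.


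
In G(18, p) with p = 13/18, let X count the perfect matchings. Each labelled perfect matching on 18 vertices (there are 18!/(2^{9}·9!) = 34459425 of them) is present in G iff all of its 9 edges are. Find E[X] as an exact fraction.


K_18 has 18!/(2^{9}·9!) = 34459425 labelled perfect matchings.
For each such perfect matching H, let X_H = 1 if all 9 edges of H are present in G. Then P[X_H = 1] = p^{9} = (13/18)^{9} = 10604499373/198359290368.
By linearity of expectation: E[X] = Σ_H E[X_H] = 34459425 · p^{9} = 34459425 · 10604499373/198359290368 = 4511419145758525/2448880128.
Numerically: E[X] ≈ 1.8422e+06.

E[X] = 34459425 · (13/18)^{9} = 4511419145758525/2448880128 ≈ 1.8422e+06.


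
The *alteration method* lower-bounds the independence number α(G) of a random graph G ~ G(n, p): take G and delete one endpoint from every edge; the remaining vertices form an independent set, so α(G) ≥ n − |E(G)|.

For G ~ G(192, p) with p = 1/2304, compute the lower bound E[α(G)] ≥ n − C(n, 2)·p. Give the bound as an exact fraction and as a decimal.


E[|E(G)|] = C(192, 2)·p = 18336 · (1/2304) = 191/24.
E[α(G)] ≥ n − E[|E(G)|] = 192 − 191/24 = 4417/24.
Numerically: ≈ 184.041667.
(This is only a lower bound; the true E[α(G)] may be larger.)

E[α(G)] ≥ 4417/24 ≈ 184.041667.


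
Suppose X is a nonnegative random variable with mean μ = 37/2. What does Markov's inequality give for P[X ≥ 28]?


μ = E[X] = 37/2, a = 28.
Markov: P[X ≥ 28] ≤ μ/a = (37/2)/28 = 37/56.
Numerically: ≈ 0.66071.
(Since a = 28 > μ = 18.50000, the bound 37/56 is < 1 and informative.)

P[X ≥ 28] ≤ 37/56 ≈ 0.66071.


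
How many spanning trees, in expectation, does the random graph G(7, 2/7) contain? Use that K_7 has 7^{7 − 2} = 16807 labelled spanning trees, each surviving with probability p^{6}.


K_7 has 7^{7 − 2} = 16807 labelled spanning trees.
For each such spanning tree H, let X_H = 1 if all 6 edges of H are present in G. Then P[X_H = 1] = p^{6} = (2/7)^{6} = 64/117649.
By linearity: E[X] = Σ_H E[X_H] = 16807 · p^{6} = 16807 · 64/117649 = 64/7.
Numerically: E[X] ≈ 9.14286.

E[X] = 16807 · (2/7)^{6} = 64/7 ≈ 9.14286.


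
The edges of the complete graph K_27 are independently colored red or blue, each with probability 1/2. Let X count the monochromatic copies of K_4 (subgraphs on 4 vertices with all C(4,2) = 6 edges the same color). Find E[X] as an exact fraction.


Let X = Σ_S X_S over the C(27, 4) = 17550 subsets S of size 4, where X_S = 1 if the K_4 on S is monochromatic.
For a fixed S, the K_4 on S has C(4, 2) = 6 edges. P[all 6 edges red] = (1/2)^6, and likewise for blue, so P[monochromatic] = 2·(1/2)^6 = 2^{1 − 6} = 1/32.
By linearity: E[X] = C(27, 4) · 2^{1 − 6} = 17550 · 1/32 = 8775/16.
Numerically: E[X] ≈ 548.437500.

E[X] = C(27,4)·2^(1−C(4,2)) = 8775/16 ≈ 548.437500.


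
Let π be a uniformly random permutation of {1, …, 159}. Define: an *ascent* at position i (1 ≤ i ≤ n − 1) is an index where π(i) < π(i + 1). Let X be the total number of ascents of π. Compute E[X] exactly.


Write X = Σ X_I over i = 1, …, 158, with X_I the indicator of one ascent.
There are 158 indicators.
For each fixed i, the pair (π(i), π(i+1)) is a uniformly random ordered pair of distinct values from {1, …, 159}; by symmetry P[π(i) < π(i+1)] = 1/2.
By linearity: E[X] = 158 · (1/2) = (159 − 1) · (1/2) = 79 ≈ 79.0000.

E[X] = 79 = 79.0000.


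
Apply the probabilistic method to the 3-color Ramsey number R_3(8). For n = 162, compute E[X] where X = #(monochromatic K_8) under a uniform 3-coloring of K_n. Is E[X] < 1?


E[X] = C(162, 8) · 3^{1 − 28} = 9870758125020 · 3^{−27} = 9870758125020/7625597484987.
As a reduced fraction: E[X] = 121861211420/94143178827 ≈ 1.294.
Is E[X] < 1? NO.
Since E[X] ≥ 1, the first-moment bound is inconclusive at n = 162; it does NOT by itself certify R_3(8) > 162.

E[X] = 121861211420/94143178827 ≈ 1.294; E[X] ≥ 1; first-moment method inconclusive here.


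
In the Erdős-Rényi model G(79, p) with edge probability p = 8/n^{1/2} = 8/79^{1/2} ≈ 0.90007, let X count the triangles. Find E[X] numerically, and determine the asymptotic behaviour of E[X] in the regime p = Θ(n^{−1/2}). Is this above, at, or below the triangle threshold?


Number of potential triangles: C(79, 3) = 79079.
Each occurs with probability p³ ≈ (0.90007)³ ≈ 7.2917089e-01.
By linearity: E[X] = C(79, 3)·p³ ≈ 79079 · 7.2917089e-01 ≈ 57662.10503.
Since α = 1/2 < 1, p = c/n^{1/2} ≫ 1/n is above the triangle threshold p ~ 1/n. Asymptotically E[X] ~ (c³/6)·n^{3(1−α)} = (8³/6)·n^{1.5} → ∞; triangles are abundant w.h.p.

E[X] ≈ 57662.10503; in regime p = Θ(1/n^{1/2}) E[X] diverges (above the triangle threshold p ~ 1/n).


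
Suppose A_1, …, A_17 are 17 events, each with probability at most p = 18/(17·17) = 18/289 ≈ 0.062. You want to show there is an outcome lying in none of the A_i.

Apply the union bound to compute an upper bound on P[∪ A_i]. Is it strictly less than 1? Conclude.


Union bound: P[∪_{i=1}^{17} A_i] ≤ Σ_i P[A_i] ≤ 17·p = 17·(18/289) = 18/17.
Numerically: 18/17 ≈ 1.059.
Is 18/17 < 1? NO.
Since the bound 18/17 is ≥ 1, the union bound is uninformative here; it does NOT by itself certify existence.

17·p = 18/17 ≈ 1.059; existence NOT certified by the union bound.


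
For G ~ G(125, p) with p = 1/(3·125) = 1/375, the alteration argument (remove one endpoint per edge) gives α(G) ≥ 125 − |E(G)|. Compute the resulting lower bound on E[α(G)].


E[|E(G)|] = C(125, 2)·p = 7750 · (1/375) = 62/3.
E[α(G)] ≥ n − E[|E(G)|] = 125 − 62/3 = 313/3.
Numerically: ≈ 104.333333.
(This is only a lower bound; the true E[α(G)] may be larger.)

E[α(G)] ≥ 313/3 ≈ 104.333333.


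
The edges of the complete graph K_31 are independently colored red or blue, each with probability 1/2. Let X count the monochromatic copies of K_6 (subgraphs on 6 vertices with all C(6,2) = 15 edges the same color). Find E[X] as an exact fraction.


Let X = Σ_S X_S over the C(31, 6) = 736281 subsets S of size 6, where X_S = 1 if the K_6 on S is monochromatic.
For a fixed S, the K_6 on S has C(6, 2) = 15 edges. P[all 15 edges red] = (1/2)^15, and likewise for blue, so P[monochromatic] = 2·(1/2)^15 = 2^{1 − 15} = 1/16384.
By linearity of expectation: E[X] = C(31, 6) · 2^{1 − 15} = 736281 · 1/16384 = 736281/16384.
Numerically: E[X] ≈ 44.93903.

E[X] = C(31,6)·2^(1−C(6,2)) = 736281/16384 ≈ 44.93903.


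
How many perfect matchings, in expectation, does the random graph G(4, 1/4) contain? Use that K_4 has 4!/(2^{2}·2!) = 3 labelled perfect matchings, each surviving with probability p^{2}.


K_4 has 4!/(2^{2}·2!) = 3 labelled perfect matchings.
For each such perfect matching H, let X_H = 1 if all 2 edges of H are present in G. Then P[X_H = 1] = p^{2} = (1/4)^{2} = 1/16.
By linearity of expectation: E[X] = Σ_H E[X_H] = 3 · p^{2} = 3 · 1/16 = 3/16.
Numerically: E[X] ≈ 0.1875.

E[X] = 3 · (1/4)^{2} = 3/16 ≈ 0.1875.


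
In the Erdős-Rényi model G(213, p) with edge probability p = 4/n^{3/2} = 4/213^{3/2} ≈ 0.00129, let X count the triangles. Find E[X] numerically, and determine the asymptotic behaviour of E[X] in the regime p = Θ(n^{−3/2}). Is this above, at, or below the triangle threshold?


Number of potential triangles: C(213, 3) = 1587986.
Each occurs with probability p³ ≈ (0.00129)³ ≈ 2.13045e-09.
By linearity: E[X] = C(213, 3)·p³ ≈ 1587986 · 2.13045e-09 ≈ 0.003.
Since α = 3/2 > 1, p = c/n^{3/2} = o(1/n) is below the triangle threshold p ~ 1/n. Asymptotically E[X] ~ (c³/6)·n^{3(1−α)} = (4³/6)·n^{-1.5} → 0, so by Markov's inequality G has no triangles w.h.p.

E[X] ≈ 0.003; in regime p = Θ(1/n^{3/2}) E[X] tends to 0 (below the triangle threshold p ~ 1/n).


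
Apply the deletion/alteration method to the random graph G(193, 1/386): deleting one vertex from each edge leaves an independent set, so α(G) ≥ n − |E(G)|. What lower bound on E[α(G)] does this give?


E[|E(G)|] = C(193, 2)·p = 18528 · (1/386) = 48.
E[α(G)] ≥ n − E[|E(G)|] = 193 − 48 = 145.
Numerically: ≈ 145.000000.
(This is only a lower bound; the true E[α(G)] may be larger.)

E[α(G)] ≥ 145 ≈ 145.000000.


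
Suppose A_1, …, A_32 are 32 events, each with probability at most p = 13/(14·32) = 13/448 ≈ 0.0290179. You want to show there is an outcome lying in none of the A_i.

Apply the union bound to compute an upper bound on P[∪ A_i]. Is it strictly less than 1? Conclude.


Union bound: P[∪_{i=1}^{32} A_i] ≤ Σ_i P[A_i] ≤ 32·p = 32·(13/448) = 13/14.
Numerically: 13/14 ≈ 0.9285714.
Is 13/14 < 1? YES.
Since P[∪ A_i] ≤ 13/14 < 1, the complement has P[∩ A_i^c] ≥ 1 − 13/14 = 1/14 > 0, so some outcome avoids every A_i.

32·p = 13/14 ≈ 0.9285714; existence CERTIFIED by the union bound.


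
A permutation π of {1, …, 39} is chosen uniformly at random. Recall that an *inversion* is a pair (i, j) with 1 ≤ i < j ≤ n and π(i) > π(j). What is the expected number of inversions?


Write X = Σ X_I over the C(39, 2) = 741 pairs i < j, with X_I the indicator of one inversion.
There are 741 indicators.
For each fixed pair i < j, the values π(i) and π(j) are two distinct elements of {1, …, 39} in uniformly random order; by symmetry P[π(i) > π(j)] = 1/2.
By linearity: E[X] = 741 · (1/2) = C(39, 2) · (1/2) = 741/2 = 741/2 ≈ 370.500000.

E[X] = 741/2 = 370.500000.


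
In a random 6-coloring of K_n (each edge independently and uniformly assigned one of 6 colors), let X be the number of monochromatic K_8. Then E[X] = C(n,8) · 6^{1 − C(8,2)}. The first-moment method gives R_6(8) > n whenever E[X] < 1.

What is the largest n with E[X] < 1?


We need C(n, 8) · 6^{1 − 28} < 1, i.e. C(n, 8) < 6^{28 − 1} = 1023490369077469249536.
Check values of n near the boundary:
  n = 1590: C(1590, 8) = 995397314198933813310; 995397314198933813310 < 1023490369077469249536? YES
  n = 1591: C(1591, 8) = 1000427749141189953870; 1000427749141189953870 < 1023490369077469249536? YES
  n = 1592: C(1592, 8) = 1005480414540892933435; 1005480414540892933435 < 1023490369077469249536? YES
  n = 1593: C(1593, 8) = 1010555394551193970323; 1010555394551193970323 < 1023490369077469249536? YES
  n = 1594: C(1594, 8) = 1015652773590544255167; 1015652773590544255167 < 1023490369077469249536? YES
  n = 1595: C(1595, 8) = 1020772636343363633895; 1020772636343363633895 < 1023490369077469249536? YES
  n = 1596: C(1596, 8) = 1025915067760710553965; 1025915067760710553965 < 1023490369077469249536? NO
  n = 1597: C(1597, 8) = 1031080153060953275445; 1031080153060953275445 < 1023490369077469249536? NO
The largest n with C(n, 8) < 1023490369077469249536 is n = 1595 (where E[X] = 113419181815929292655/113721152119718805504 ≈ 0.99734). Hence R_6(8) > 1595, i.e. R_6(8) ≥ 1596.

Largest n = 1595; hence R_6(8) > 1595.


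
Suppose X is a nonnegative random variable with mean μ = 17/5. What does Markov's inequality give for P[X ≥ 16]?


μ = E[X] = 17/5, a = 16.
Markov: P[X ≥ 16] ≤ μ/a = (17/5)/16 = 17/80.
Numerically: ≈ 0.21250.
(Since a = 16 > μ = 3.40000, the bound 17/80 is < 1 and informative.)

P[X ≥ 16] ≤ 17/80 ≈ 0.21250.


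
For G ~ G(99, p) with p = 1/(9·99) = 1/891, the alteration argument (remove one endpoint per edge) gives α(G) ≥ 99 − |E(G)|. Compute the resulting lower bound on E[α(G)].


E[|E(G)|] = C(99, 2)·p = 4851 · (1/891) = 49/9.
E[α(G)] ≥ n − E[|E(G)|] = 99 − 49/9 = 842/9.
Numerically: ≈ 93.55556.
(This is only a lower bound; the true E[α(G)] may be larger.)

E[α(G)] ≥ 842/9 ≈ 93.55556.


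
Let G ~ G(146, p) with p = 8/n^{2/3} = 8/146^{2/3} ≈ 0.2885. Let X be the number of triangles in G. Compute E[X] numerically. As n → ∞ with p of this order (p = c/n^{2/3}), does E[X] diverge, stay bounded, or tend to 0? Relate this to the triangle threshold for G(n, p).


Number of potential triangles: C(146, 3) = 508080.
Each occurs with probability p³ ≈ (0.2885)³ ≈ 2.401952e-02.
By linearity: E[X] = C(146, 3)·p³ ≈ 508080 · 2.401952e-02 ≈ 12203.8356.
Since α = 2/3 < 1, p = c/n^{2/3} ≫ 1/n is above the triangle threshold p ~ 1/n. Asymptotically E[X] ~ (c³/6)·n^{3(1−α)} = (8³/6)·n^{1} → ∞; triangles are abundant w.h.p.

E[X] ≈ 12203.8356; in regime p = Θ(1/n^{2/3}) E[X] diverges (above the triangle threshold p ~ 1/n).


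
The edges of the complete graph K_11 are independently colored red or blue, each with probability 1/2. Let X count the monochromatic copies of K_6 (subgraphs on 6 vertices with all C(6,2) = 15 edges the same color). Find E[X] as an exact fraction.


Let X = Σ_S X_S over the C(11, 6) = 462 subsets S of size 6, where X_S = 1 if the K_6 on S is monochromatic.
For a fixed S, the K_6 on S has C(6, 2) = 15 edges. P[all 15 edges red] = (1/2)^15, and likewise for blue, so P[monochromatic] = 2·(1/2)^15 = 2^{1 − 15} = 1/16384.
By linearity of expectation: E[X] = C(11, 6) · 2^{1 − 15} = 462 · 1/16384 = 231/8192.
Numerically: E[X] ≈ 0.02820.

E[X] = C(11,6)·2^(1−C(6,2)) = 231/8192 ≈ 0.02820.


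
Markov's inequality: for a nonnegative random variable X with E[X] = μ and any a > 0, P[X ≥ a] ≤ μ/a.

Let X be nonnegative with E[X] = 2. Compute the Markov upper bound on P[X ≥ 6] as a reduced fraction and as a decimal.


μ = E[X] = 2, a = 6.
Markov: P[X ≥ 6] ≤ μ/a = (2)/6 = 1/3.
Numerically: ≈ 0.33333.
(Since a = 6 > μ = 2.00000, the bound 1/3 is < 1 and informative.)

P[X ≥ 6] ≤ 1/3 ≈ 0.33333.


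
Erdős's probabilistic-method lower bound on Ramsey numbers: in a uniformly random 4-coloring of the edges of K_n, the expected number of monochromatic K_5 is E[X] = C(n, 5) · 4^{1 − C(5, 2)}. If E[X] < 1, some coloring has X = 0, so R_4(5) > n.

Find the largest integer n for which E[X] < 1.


We need C(n, 5) · 4^{1 − 10} < 1, i.e. C(n, 5) < 4^{10 − 1} = 262144.
Check values of n near the boundary:
  n = 29: C(29, 5) = 118755; 118755 < 262144? YES
  n = 30: C(30, 5) = 142506; 142506 < 262144? YES
  n = 31: C(31, 5) = 169911; 169911 < 262144? YES
  n = 32: C(32, 5) = 201376; 201376 < 262144? YES
  n = 33: C(33, 5) = 237336; 237336 < 262144? YES
  n = 34: C(34, 5) = 278256; 278256 < 262144? NO
  n = 35: C(35, 5) = 324632; 324632 < 262144? NO
  n = 36: C(36, 5) = 376992; 376992 < 262144? NO
The largest n with C(n, 5) < 262144 is n = 33 (where E[X] = 29667/32768 ≈ 0.905365). Hence R_4(5) > 33, i.e. R_4(5) ≥ 34.

Largest n = 33; hence R_4(5) > 33.


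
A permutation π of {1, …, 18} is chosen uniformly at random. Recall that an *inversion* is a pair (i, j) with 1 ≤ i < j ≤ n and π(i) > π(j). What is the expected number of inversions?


Write X = Σ X_I over the C(18, 2) = 153 pairs i < j, with X_I the indicator of one inversion.
There are 153 indicators.
For each fixed pair i < j, the values π(i) and π(j) are two distinct elements of {1, …, 18} in uniformly random order; by symmetry P[π(i) > π(j)] = 1/2.
By linearity: E[X] = 153 · (1/2) = C(18, 2) · (1/2) = 153/2 = 153/2 ≈ 76.50000.

E[X] = 153/2 = 76.50000.


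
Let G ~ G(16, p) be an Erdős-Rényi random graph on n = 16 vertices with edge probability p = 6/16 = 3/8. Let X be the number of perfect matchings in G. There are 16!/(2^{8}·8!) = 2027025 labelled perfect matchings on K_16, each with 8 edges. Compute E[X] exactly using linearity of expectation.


K_16 has 16!/(2^{8}·8!) = 2027025 labelled perfect matchings.
For each such perfect matching H, let X_H = 1 if all 8 edges of H are present in G. Then P[X_H = 1] = p^{8} = (3/8)^{8} = 6561/16777216.
By linearity of expectation: E[X] = Σ_H E[X_H] = 2027025 · p^{8} = 2027025 · 6561/16777216 = 13299311025/16777216.
Numerically: E[X] ≈ 792.7.

E[X] = 2027025 · (3/8)^{8} = 13299311025/16777216 ≈ 792.7.
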